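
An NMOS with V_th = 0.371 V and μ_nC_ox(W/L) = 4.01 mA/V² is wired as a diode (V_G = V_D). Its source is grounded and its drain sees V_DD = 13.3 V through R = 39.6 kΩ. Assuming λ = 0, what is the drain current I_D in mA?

With gate tied to drain, V_GS = V_DS ≥ V_GS − V_th, so the device is in saturation.
KCL at the drain: ½ k_n (V_GS − V_th)² = (V_DD − V_GS)/R.
Let x = V_GS − 0.371. Then 79.4 x² + x − 12.93 = 0, giving x = 0.397 V (positive root), so V_GS = 0.768 V.
I_D = (V_DD − V_GS)/R = (13.3 − 0.768) / 39.6 = 0.316 mA.

I_D = 0.316 mA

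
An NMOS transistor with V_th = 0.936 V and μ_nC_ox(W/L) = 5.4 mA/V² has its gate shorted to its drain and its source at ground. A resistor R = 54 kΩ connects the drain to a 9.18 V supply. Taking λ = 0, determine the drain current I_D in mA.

I_D = 0.148 mA

With gate tied to drain, V_GS = V_DS ≥ V_GS − V_th, so the device is in saturation.
KCL at the drain: ½ k_n (V_GS − V_th)² = (V_DD − V_GS)/R.
Let x = V_GS − 0.936. Then 146 x² + x − 8.244 = 0, giving x = 0.234 V (positive root), so V_GS = 1.17 V.
I_D = (V_DD − V_GS)/R = (9.18 − 1.17) / 54 = 0.148 mA.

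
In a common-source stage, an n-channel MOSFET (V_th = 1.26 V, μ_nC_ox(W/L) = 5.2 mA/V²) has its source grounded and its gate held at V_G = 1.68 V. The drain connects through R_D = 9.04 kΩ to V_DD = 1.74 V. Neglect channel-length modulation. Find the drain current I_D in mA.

I_D = 0.182 mA

V_GS = V_G = 1.68 V, so V_ov = 1.68 − 1.26 = 0.42 V.
Assume saturation: I_D = ½ k_n V_ov² = 0.5 × 5.2 × 0.42² = 0.459 mA, giving V_DS = V_DD − I_D R_D = 1.74 − 0.459 × 9.04 = -2.41 V.
But -2.41 V < V_ov = 0.42 V, so the device is actually in triode.
In triode I_D = k_n[V_ov V_DS − ½ V_DS²] and I_D = (V_DD − V_DS)/R_D. Equating: 23.5 V_DS² − 20.74 V_DS + 1.74 = 0, giving V_DS = 0.0939 V (the root below V_ov).
I_D = (1.74 − 0.0939) / 9.04 = 0.182 mA.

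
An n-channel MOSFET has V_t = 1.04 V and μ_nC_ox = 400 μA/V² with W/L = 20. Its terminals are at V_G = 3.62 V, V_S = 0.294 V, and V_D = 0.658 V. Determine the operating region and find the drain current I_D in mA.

Triode; I_D = 6.13 mA

V_GS = V_G − V_S = 3.62 − 0.294 = 3.33 V; V_DS = V_D − V_S = 0.658 − 0.294 = 0.364 V.
k_n = μ_nC_ox · (W/L) = 8 mA/V².
V_ov = V_GS − V_t = 3.33 − 1.04 = 2.29 V.
Since V_DS = 0.364 V < V_ov = 2.29 V, the device is in the triode region.
I_D = k_n [V_ov · V_DS − ½ V_DS²] = 8 × [2.29 × 0.364 − 0.5 × 0.364²] = 6.13 mA.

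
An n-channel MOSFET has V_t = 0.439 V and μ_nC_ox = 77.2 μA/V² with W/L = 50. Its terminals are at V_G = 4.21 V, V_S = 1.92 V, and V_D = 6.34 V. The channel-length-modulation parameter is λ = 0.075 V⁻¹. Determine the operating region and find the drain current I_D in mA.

Saturation; I_D = 8.80 mA

V_GS = V_G − V_S = 4.21 − 1.92 = 2.29 V; V_DS = V_D − V_S = 6.34 − 1.92 = 4.42 V.
k_n = μ_nC_ox · (W/L) = 3.86 mA/V².
V_ov = V_GS − V_t = 2.29 − 0.439 = 1.85 V.
Since V_DS = 4.42 V ≥ V_ov = 1.85 V, the device is in saturation.
I_D = ½ k_n V_ov² (1 + λ V_DS) = 0.5 × 3.86 × 1.85² × (1 + 0.075 × 4.42) = 8.8 mA.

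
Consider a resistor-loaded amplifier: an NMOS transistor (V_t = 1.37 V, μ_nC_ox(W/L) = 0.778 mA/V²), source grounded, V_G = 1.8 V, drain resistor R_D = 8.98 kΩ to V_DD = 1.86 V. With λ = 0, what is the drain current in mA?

V_GS = V_G = 1.8 V, so V_ov = 1.8 − 1.37 = 0.43 V.
Assume saturation: I_D = ½ k_n V_ov² = 0.5 × 0.778 × 0.43² = 0.0719 mA, giving V_DS = V_DD − I_D R_D = 1.86 − 0.0719 × 8.98 = 1.21 V.
V_DS = 1.21 V ≥ V_ov = 0.43 V, confirming saturation.

I_D = 0.0719 mA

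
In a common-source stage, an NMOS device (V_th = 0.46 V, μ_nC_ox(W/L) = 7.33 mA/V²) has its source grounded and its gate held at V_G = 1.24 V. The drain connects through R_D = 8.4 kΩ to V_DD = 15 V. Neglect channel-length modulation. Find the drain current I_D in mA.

I_D = 1.74 mA

V_GS = V_G = 1.24 V, so V_ov = 1.24 − 0.46 = 0.78 V.
Assume saturation: I_D = ½ k_n V_ov² = 0.5 × 7.33 × 0.78² = 2.23 mA, giving V_DS = V_DD − I_D R_D = 15 − 2.23 × 8.4 = -3.73 V.
But -3.73 V < V_ov = 0.78 V, so the device is actually in triode.
In triode I_D = k_n[V_ov V_DS − ½ V_DS²] and I_D = (V_DD − V_DS)/R_D. Equating: 30.8 V_DS² − 49.03 V_DS + 15 = 0, giving V_DS = 0.413 V (the root below V_ov).
I_D = (15 − 0.413) / 8.4 = 1.74 mA.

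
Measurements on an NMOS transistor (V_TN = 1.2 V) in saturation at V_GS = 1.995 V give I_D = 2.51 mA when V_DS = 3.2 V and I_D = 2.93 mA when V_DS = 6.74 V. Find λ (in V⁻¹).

λ = 0.0557 V⁻¹

With V_GS fixed, I_D ∝ (1 + λ V_DS) in saturation, so I_D2/I_D1 = (1 + λ V_DS2)/(1 + λ V_DS1).
2.93/2.51 = 1.167 = (1 + 6.74 λ)/(1 + 3.2 λ).
Solving: λ (I_D1 V_DS2 − I_D2 V_DS1) = I_D2 − I_D1, so λ = (2.93 − 2.51) / (2.51 × 6.74 − 2.93 × 3.2) = 0.42 / 7.54 = 0.0557 V⁻¹.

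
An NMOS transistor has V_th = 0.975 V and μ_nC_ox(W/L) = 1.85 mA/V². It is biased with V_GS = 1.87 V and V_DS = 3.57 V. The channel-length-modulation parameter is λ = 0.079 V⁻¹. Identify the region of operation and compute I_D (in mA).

V_ov = V_GS − V_th = 1.87 − 0.975 = 0.895 V.
Since V_DS = 3.57 V ≥ V_ov = 0.895 V, the device is in saturation.
I_D = ½ k_n V_ov² (1 + λ V_DS) = 0.5 × 1.85 × 0.895² × (1 + 0.079 × 3.57) = 0.95 mA.

Saturation; I_D = 0.950 mA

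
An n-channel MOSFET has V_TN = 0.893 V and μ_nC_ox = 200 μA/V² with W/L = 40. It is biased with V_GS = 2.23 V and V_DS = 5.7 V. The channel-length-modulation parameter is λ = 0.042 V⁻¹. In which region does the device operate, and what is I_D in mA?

k_n = μ_nC_ox · (W/L) = 8 mA/V².
V_ov = V_GS − V_TN = 2.23 − 0.893 = 1.34 V.
Since V_DS = 5.7 V ≥ V_ov = 1.34 V, the device is in saturation.
I_D = ½ k_n V_ov² (1 + λ V_DS) = 0.5 × 8 × 1.34² × (1 + 0.042 × 5.7) = 8.86 mA.

Saturation; I_D = 8.86 mA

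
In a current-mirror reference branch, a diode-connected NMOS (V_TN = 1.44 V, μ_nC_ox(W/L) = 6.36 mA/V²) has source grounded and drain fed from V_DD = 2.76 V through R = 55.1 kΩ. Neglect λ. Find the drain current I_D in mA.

With gate tied to drain, V_GS = V_DS ≥ V_GS − V_TN, so the device is in saturation.
KCL at the drain: ½ k_n (V_GS − V_TN)² = (V_DD − V_GS)/R.
Let x = V_GS − 1.44. Then 175 x² + x − 1.32 = 0, giving x = 0.084 V (positive root), so V_GS = 1.52 V.
I_D = (V_DD − V_GS)/R = (2.76 − 1.52) / 55.1 = 0.0224 mA.

I_D = 0.0224 mA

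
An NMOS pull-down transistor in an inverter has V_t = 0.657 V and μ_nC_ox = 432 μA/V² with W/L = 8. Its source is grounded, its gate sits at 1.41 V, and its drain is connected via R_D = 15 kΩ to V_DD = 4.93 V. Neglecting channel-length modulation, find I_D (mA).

V_GS = V_G = 1.41 V, so V_ov = 1.41 − 0.657 = 0.753 V.
k_n = μ_nC_ox · (W/L) = 3.456 mA/V².
Assume saturation: I_D = ½ k_n V_ov² = 0.5 × 3.456 × 0.753² = 0.98 mA, giving V_DS = V_DD − I_D R_D = 4.93 − 0.98 × 15 = -9.77 V.
But -9.77 V < V_ov = 0.753 V, so the device is actually in triode.
In triode I_D = k_n[V_ov V_DS − ½ V_DS²] and I_D = (V_DD − V_DS)/R_D. Equating: 25.9 V_DS² − 40.04 V_DS + 4.93 = 0, giving V_DS = 0.135 V (the root below V_ov).
I_D = (4.93 − 0.135) / 15 = 0.32 mA.

I_D = 0.320 mA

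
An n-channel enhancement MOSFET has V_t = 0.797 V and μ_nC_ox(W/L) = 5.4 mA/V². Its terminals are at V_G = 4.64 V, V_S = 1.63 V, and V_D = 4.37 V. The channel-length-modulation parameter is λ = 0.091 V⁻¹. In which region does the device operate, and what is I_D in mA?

Saturation; I_D = 16.5 mA

V_GS = V_G − V_S = 4.64 − 1.63 = 3.01 V; V_DS = V_D − V_S = 4.37 − 1.63 = 2.74 V.
V_ov = V_GS − V_t = 3.01 − 0.797 = 2.21 V.
Since V_DS = 2.74 V ≥ V_ov = 2.21 V, the device is in saturation.
I_D = ½ k_n V_ov² (1 + λ V_DS) = 0.5 × 5.4 × 2.21² × (1 + 0.091 × 2.74) = 16.5 mA.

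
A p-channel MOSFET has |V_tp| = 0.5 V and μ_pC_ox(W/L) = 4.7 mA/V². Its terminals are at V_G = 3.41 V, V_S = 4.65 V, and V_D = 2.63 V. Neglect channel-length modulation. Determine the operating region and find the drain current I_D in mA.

V_SG = V_S − V_G = 4.65 − 3.41 = 1.24 V; V_SD = V_S − V_D = 4.65 − 2.63 = 2.02 V.
V_ov = V_SG − |V_tp| = 1.24 − 0.5 = 0.74 V.
Since V_SD = 2.02 V ≥ V_ov = 0.74 V, the device is in saturation.
I_D = ½ k_p V_ov² = 0.5 × 4.7 × 0.74² = 1.29 mA.

Saturation; I_D = 1.29 mA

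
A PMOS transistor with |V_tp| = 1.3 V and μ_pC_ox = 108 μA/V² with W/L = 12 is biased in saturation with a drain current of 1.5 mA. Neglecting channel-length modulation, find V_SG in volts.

k_p = μ_pC_ox · (W/L) = 1.296 mA/V².
In saturation I_D = ½ k_p (V_SG − |V_tp|)², so V_SG − |V_tp| = √(2 I_D / k_p) = √(2 × 1.5 / 1.296) = 1.52 V.
V_SG = 1.3 + 1.52 = 2.82 V.

V_SG = 2.82 V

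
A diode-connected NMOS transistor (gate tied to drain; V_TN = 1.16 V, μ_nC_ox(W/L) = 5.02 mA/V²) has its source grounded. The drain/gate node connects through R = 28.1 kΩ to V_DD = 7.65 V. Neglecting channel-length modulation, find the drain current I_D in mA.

With gate tied to drain, V_GS = V_DS ≥ V_GS − V_TN, so the device is in saturation.
KCL at the drain: ½ k_n (V_GS − V_TN)² = (V_DD − V_GS)/R.
Let x = V_GS − 1.16. Then 70.5 x² + x − 6.49 = 0, giving x = 0.296 V (positive root), so V_GS = 1.46 V.
I_D = (V_DD − V_GS)/R = (7.65 − 1.46) / 28.1 = 0.22 mA.

I_D = 0.220 mA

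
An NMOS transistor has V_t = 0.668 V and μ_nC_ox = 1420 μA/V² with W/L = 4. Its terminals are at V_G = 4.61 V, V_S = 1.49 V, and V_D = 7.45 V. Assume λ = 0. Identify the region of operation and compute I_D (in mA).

V_GS = V_G − V_S = 4.61 − 1.49 = 3.12 V; V_DS = V_D − V_S = 7.45 − 1.49 = 5.96 V.
k_n = μ_nC_ox · (W/L) = 5.68 mA/V².
V_ov = V_GS − V_t = 3.12 − 0.668 = 2.45 V.
Since V_DS = 5.96 V ≥ V_ov = 2.45 V, the device is in saturation.
I_D = ½ k_n V_ov² = 0.5 × 5.68 × 2.45² = 17.1 mA.

Saturation; I_D = 17.1 mA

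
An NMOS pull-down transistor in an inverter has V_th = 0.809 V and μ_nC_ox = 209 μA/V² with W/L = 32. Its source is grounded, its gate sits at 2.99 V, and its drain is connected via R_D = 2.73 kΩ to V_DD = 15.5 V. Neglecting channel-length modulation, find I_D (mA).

I_D = 5.52 mA

V_GS = V_G = 2.99 V, so V_ov = 2.99 − 0.809 = 2.18 V.
k_n = μ_nC_ox · (W/L) = 6.688 mA/V².
Assume saturation: I_D = ½ k_n V_ov² = 0.5 × 6.688 × 2.18² = 15.9 mA, giving V_DS = V_DD − I_D R_D = 15.5 − 15.9 × 2.73 = -27.9 V.
But -27.9 V < V_ov = 2.18 V, so the device is actually in triode.
In triode I_D = k_n[V_ov V_DS − ½ V_DS²] and I_D = (V_DD − V_DS)/R_D. Equating: 9.13 V_DS² − 40.82 V_DS + 15.5 = 0, giving V_DS = 0.419 V (the root below V_ov).
I_D = (15.5 − 0.419) / 2.73 = 5.52 mA.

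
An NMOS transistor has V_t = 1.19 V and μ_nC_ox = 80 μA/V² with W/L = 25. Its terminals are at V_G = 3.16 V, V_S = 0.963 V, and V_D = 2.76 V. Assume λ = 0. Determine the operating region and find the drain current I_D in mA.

V_GS = V_G − V_S = 3.16 − 0.963 = 2.2 V; V_DS = V_D − V_S = 2.76 − 0.963 = 1.8 V.
k_n = μ_nC_ox · (W/L) = 2 mA/V².
V_ov = V_GS − V_t = 2.2 − 1.19 = 1.01 V.
Since V_DS = 1.8 V ≥ V_ov = 1.01 V, the device is in saturation.
I_D = ½ k_n V_ov² = 0.5 × 2 × 1.01² = 1.01 mA.

Saturation; I_D = 1.01 mA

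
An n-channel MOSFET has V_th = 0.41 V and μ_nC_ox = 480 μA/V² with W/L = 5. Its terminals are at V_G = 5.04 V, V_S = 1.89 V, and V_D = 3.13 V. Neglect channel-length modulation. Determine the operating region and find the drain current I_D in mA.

V_GS = V_G − V_S = 5.04 − 1.89 = 3.15 V; V_DS = V_D − V_S = 3.13 − 1.89 = 1.24 V.
k_n = μ_nC_ox · (W/L) = 2.4 mA/V².
V_ov = V_GS − V_th = 3.15 − 0.41 = 2.74 V.
Since V_DS = 1.24 V < V_ov = 2.74 V, the device is in the triode region.
I_D = k_n [V_ov · V_DS − ½ V_DS²] = 2.4 × [2.74 × 1.24 − 0.5 × 1.24²] = 6.31 mA.

Triode; I_D = 6.31 mA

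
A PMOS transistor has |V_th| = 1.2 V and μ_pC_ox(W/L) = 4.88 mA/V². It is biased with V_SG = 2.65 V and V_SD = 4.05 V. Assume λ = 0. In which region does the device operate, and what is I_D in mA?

Saturation; I_D = 5.13 mA

V_ov = V_SG − |V_th| = 2.65 − 1.2 = 1.45 V.
Since V_SD = 4.05 V ≥ V_ov = 1.45 V, the device is in saturation.
I_D = ½ k_p V_ov² = 0.5 × 4.88 × 1.45² = 5.13 mA.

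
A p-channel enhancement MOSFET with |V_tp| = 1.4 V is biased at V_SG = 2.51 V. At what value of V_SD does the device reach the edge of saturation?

The boundary between triode and saturation is V_SD = V_SG − |V_tp| = V_ov.
V_ov = 2.51 − 1.4 = 1.11 V.

V_SD,sat = 1.11 V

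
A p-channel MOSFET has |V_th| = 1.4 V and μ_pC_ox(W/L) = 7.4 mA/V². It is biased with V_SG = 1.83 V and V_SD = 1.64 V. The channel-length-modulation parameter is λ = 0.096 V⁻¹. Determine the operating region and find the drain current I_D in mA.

Saturation; I_D = 0.792 mA

V_ov = V_SG − |V_th| = 1.83 − 1.4 = 0.43 V.
Since V_SD = 1.64 V ≥ V_ov = 0.43 V, the device is in saturation.
I_D = ½ k_p V_ov² (1 + λ V_SD) = 0.5 × 7.4 × 0.43² × (1 + 0.096 × 1.64) = 0.792 mA.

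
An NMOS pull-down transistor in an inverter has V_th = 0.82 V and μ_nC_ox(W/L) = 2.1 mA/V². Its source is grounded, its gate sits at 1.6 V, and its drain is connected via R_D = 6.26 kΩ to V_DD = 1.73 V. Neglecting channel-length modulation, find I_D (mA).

V_GS = V_G = 1.6 V, so V_ov = 1.6 − 0.82 = 0.78 V.
Assume saturation: I_D = ½ k_n V_ov² = 0.5 × 2.1 × 0.78² = 0.639 mA, giving V_DS = V_DD − I_D R_D = 1.73 − 0.639 × 6.26 = -2.27 V.
But -2.27 V < V_ov = 0.78 V, so the device is actually in triode.
In triode I_D = k_n[V_ov V_DS − ½ V_DS²] and I_D = (V_DD − V_DS)/R_D. Equating: 6.57 V_DS² − 11.25 V_DS + 1.73 = 0, giving V_DS = 0.171 V (the root below V_ov).
I_D = (1.73 − 0.171) / 6.26 = 0.249 mA.

I_D = 0.249 mA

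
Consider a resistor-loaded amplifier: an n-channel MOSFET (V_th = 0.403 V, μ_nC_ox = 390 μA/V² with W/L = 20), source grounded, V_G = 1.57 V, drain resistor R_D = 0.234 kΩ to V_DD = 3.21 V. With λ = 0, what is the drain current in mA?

I_D = 5.31 mA

V_GS = V_G = 1.57 V, so V_ov = 1.57 − 0.403 = 1.17 V.
k_n = μ_nC_ox · (W/L) = 7.8 mA/V².
Assume saturation: I_D = ½ k_n V_ov² = 0.5 × 7.8 × 1.17² = 5.31 mA, giving V_DS = V_DD − I_D R_D = 3.21 − 5.31 × 0.234 = 1.97 V.
V_DS = 1.97 V ≥ V_ov = 1.17 V, confirming saturation.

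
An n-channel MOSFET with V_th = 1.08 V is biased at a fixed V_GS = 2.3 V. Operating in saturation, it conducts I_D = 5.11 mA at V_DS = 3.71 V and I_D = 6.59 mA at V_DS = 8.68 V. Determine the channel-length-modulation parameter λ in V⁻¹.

λ = 0.0743 V⁻¹

With V_GS fixed, I_D ∝ (1 + λ V_DS) in saturation, so I_D2/I_D1 = (1 + λ V_DS2)/(1 + λ V_DS1).
6.59/5.11 = 1.29 = (1 + 8.68 λ)/(1 + 3.71 λ).
Solving: λ (I_D1 V_DS2 − I_D2 V_DS1) = I_D2 − I_D1, so λ = (6.59 − 5.11) / (5.11 × 8.68 − 6.59 × 3.71) = 1.48 / 19.9 = 0.0743 V⁻¹.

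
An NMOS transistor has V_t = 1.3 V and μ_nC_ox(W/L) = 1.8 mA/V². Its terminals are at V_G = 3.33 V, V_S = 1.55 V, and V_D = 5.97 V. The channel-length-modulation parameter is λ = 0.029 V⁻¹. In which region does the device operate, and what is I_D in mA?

Saturation; I_D = 0.234 mA

V_GS = V_G − V_S = 3.33 − 1.55 = 1.78 V; V_DS = V_D − V_S = 5.97 − 1.55 = 4.42 V.
V_ov = V_GS − V_t = 1.78 − 1.3 = 0.48 V.
Since V_DS = 4.42 V ≥ V_ov = 0.48 V, the device is in saturation.
I_D = ½ k_n V_ov² (1 + λ V_DS) = 0.5 × 1.8 × 0.48² × (1 + 0.029 × 4.42) = 0.234 mA.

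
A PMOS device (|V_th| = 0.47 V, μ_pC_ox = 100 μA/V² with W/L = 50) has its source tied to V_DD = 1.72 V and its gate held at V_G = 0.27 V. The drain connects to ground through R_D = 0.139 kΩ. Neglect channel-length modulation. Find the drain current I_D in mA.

V_SG = V_DD − V_G = 1.72 − 0.27 = 1.45 V, so V_ov = 1.45 − 0.47 = 0.98 V.
k_p = μ_pC_ox · (W/L) = 5 mA/V².
Assume saturation: I_D = ½ k_p V_ov² = 0.5 × 5 × 0.98² = 2.4 mA, giving V_SD = V_DD − I_D R_D = 1.72 − 2.4 × 0.139 = 1.39 V.
V_SD = 1.39 V ≥ V_ov = 0.98 V, confirming saturation.

I_D = 2.40 mA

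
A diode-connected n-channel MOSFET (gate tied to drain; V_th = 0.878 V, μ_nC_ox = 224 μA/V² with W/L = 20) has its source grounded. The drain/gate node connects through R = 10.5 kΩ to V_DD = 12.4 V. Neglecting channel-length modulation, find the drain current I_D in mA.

With gate tied to drain, V_GS = V_DS ≥ V_GS − V_th, so the device is in saturation.
k_n = μ_nC_ox · (W/L) = 4.48 mA/V².
KCL at the drain: ½ k_n (V_GS − V_th)² = (V_DD − V_GS)/R.
Let x = V_GS − 0.878. Then 23.5 x² + x − 11.52 = 0, giving x = 0.679 V (positive root), so V_GS = 1.56 V.
I_D = (V_DD − V_GS)/R = (12.4 − 1.56) / 10.5 = 1.03 mA.

I_D = 1.03 mA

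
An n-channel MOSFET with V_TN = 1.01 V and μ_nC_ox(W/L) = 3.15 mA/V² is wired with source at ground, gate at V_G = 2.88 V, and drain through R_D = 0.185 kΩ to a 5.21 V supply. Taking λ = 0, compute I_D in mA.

I_D = 5.51 mA

V_GS = V_G = 2.88 V, so V_ov = 2.88 − 1.01 = 1.87 V.
Assume saturation: I_D = ½ k_n V_ov² = 0.5 × 3.15 × 1.87² = 5.51 mA, giving V_DS = V_DD − I_D R_D = 5.21 − 5.51 × 0.185 = 4.19 V.
V_DS = 4.19 V ≥ V_ov = 1.87 V, confirming saturation.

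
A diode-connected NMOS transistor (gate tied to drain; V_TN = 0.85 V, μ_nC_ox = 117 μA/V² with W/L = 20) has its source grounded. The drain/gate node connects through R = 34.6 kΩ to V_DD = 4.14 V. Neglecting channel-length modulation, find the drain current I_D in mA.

With gate tied to drain, V_GS = V_DS ≥ V_GS − V_TN, so the device is in saturation.
k_n = μ_nC_ox · (W/L) = 2.34 mA/V².
KCL at the drain: ½ k_n (V_GS − V_TN)² = (V_DD − V_GS)/R.
Let x = V_GS − 0.85. Then 40.5 x² + x − 3.29 = 0, giving x = 0.273 V (positive root), so V_GS = 1.12 V.
I_D = (V_DD − V_GS)/R = (4.14 − 1.12) / 34.6 = 0.0872 mA.

I_D = 0.0872 mA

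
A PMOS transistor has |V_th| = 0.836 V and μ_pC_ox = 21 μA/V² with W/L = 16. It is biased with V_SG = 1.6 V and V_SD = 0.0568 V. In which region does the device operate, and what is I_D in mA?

k_p = μ_pC_ox · (W/L) = 0.336 mA/V².
V_ov = V_SG − |V_th| = 1.6 − 0.836 = 0.764 V.
Since V_SD = 0.0568 V < V_ov = 0.764 V, the device is in the triode region.
I_D = k_p [V_ov · V_SD − ½ V_SD²] = 0.336 × [0.764 × 0.0568 − 0.5 × 0.0568²] = 0.014 mA.

Triode; I_D = 0.0140 mA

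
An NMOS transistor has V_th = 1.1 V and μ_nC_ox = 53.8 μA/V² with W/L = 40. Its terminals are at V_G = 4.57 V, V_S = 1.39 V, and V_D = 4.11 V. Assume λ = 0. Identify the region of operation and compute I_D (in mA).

V_GS = V_G − V_S = 4.57 − 1.39 = 3.18 V; V_DS = V_D − V_S = 4.11 − 1.39 = 2.72 V.
k_n = μ_nC_ox · (W/L) = 2.152 mA/V².
V_ov = V_GS − V_th = 3.18 − 1.1 = 2.08 V.
Since V_DS = 2.72 V ≥ V_ov = 2.08 V, the device is in saturation.
I_D = ½ k_n V_ov² = 0.5 × 2.152 × 2.08² = 4.66 mA.

Saturation; I_D = 4.66 mA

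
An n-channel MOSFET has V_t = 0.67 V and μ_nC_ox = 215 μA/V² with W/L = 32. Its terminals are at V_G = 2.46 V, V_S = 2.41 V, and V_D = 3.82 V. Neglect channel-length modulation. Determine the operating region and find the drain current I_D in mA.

Cutoff; I_D = 0 mA

V_GS = V_G − V_S = 2.46 − 2.41 = 0.05 V; V_DS = V_D − V_S = 3.82 − 2.41 = 1.41 V.
V_GS = 0.05 V < V_t = 0.67 V, so the transistor is in cutoff.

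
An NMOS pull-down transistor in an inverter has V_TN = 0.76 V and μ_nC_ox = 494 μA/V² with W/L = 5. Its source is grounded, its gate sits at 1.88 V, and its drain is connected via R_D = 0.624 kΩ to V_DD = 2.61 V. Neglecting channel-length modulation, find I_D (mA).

V_GS = V_G = 1.88 V, so V_ov = 1.88 − 0.76 = 1.12 V.
k_n = μ_nC_ox · (W/L) = 2.47 mA/V².
Assume saturation: I_D = ½ k_n V_ov² = 0.5 × 2.47 × 1.12² = 1.55 mA, giving V_DS = V_DD − I_D R_D = 2.61 − 1.55 × 0.624 = 1.64 V.
V_DS = 1.64 V ≥ V_ov = 1.12 V, confirming saturation.

I_D = 1.55 mA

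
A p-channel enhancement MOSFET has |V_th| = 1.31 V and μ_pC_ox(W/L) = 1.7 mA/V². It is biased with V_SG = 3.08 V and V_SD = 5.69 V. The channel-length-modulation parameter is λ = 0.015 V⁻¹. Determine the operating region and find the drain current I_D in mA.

V_ov = V_SG − |V_th| = 3.08 − 1.31 = 1.77 V.
Since V_SD = 5.69 V ≥ V_ov = 1.77 V, the device is in saturation.
I_D = ½ k_p V_ov² (1 + λ V_SD) = 0.5 × 1.7 × 1.77² × (1 + 0.015 × 5.69) = 2.89 mA.

Saturation; I_D = 2.89 mA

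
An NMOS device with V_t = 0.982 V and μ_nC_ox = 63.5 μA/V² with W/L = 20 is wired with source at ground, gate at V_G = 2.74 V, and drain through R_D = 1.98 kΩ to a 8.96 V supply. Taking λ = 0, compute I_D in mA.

V_GS = V_G = 2.74 V, so V_ov = 2.74 − 0.982 = 1.76 V.
k_n = μ_nC_ox · (W/L) = 1.27 mA/V².
Assume saturation: I_D = ½ k_n V_ov² = 0.5 × 1.27 × 1.76² = 1.96 mA, giving V_DS = V_DD − I_D R_D = 8.96 − 1.96 × 1.98 = 5.07 V.
V_DS = 5.07 V ≥ V_ov = 1.76 V, confirming saturation.

I_D = 1.96 mA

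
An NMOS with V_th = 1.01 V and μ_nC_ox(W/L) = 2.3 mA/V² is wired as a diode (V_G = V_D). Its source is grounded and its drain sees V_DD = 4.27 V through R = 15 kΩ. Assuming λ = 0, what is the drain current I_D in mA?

I_D = 0.190 mA

With gate tied to drain, V_GS = V_DS ≥ V_GS − V_th, so the device is in saturation.
KCL at the drain: ½ k_n (V_GS − V_th)² = (V_DD − V_GS)/R.
Let x = V_GS − 1.01. Then 17.2 x² + x − 3.26 = 0, giving x = 0.407 V (positive root), so V_GS = 1.42 V.
I_D = (V_DD − V_GS)/R = (4.27 − 1.42) / 15 = 0.19 mA.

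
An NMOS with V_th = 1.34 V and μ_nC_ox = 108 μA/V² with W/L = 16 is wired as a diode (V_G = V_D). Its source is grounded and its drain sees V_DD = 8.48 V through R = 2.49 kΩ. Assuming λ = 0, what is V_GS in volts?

With gate tied to drain, V_GS = V_DS ≥ V_GS − V_th, so the device is in saturation.
k_n = μ_nC_ox · (W/L) = 1.728 mA/V².
KCL at the drain: ½ k_n (V_GS − V_th)² = (V_DD − V_GS)/R.
Let x = V_GS − 1.34. Then 2.15 x² + x − 7.14 = 0, giving x = 1.6 V (positive root), so V_GS = 2.94 V.
I_D = (V_DD − V_GS)/R = (8.48 − 2.94) / 2.49 = 2.22 mA.

V_GS = 2.94 V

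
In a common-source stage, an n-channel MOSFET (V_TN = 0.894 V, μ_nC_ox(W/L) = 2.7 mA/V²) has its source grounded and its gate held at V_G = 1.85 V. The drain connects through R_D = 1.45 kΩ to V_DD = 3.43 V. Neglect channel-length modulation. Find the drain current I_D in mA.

I_D = 1.23 mA

V_GS = V_G = 1.85 V, so V_ov = 1.85 − 0.894 = 0.956 V.
Assume saturation: I_D = ½ k_n V_ov² = 0.5 × 2.7 × 0.956² = 1.23 mA, giving V_DS = V_DD − I_D R_D = 3.43 − 1.23 × 1.45 = 1.64 V.
V_DS = 1.64 V ≥ V_ov = 0.956 V, confirming saturation.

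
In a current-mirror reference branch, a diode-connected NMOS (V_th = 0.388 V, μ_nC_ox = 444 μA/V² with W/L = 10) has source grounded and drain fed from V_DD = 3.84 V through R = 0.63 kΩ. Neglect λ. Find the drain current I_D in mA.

I_D = 3.49 mA

With gate tied to drain, V_GS = V_DS ≥ V_GS − V_th, so the device is in saturation.
k_n = μ_nC_ox · (W/L) = 4.44 mA/V².
KCL at the drain: ½ k_n (V_GS − V_th)² = (V_DD − V_GS)/R.
Let x = V_GS − 0.388. Then 1.4 x² + x − 3.452 = 0, giving x = 1.25 V (positive root), so V_GS = 1.64 V.
I_D = (V_DD − V_GS)/R = (3.84 − 1.64) / 0.63 = 3.49 mA.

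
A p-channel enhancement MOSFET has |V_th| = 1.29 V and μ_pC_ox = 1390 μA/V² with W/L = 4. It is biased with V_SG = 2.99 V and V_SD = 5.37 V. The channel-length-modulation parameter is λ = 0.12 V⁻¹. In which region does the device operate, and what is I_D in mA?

k_p = μ_pC_ox · (W/L) = 5.56 mA/V².
V_ov = V_SG − |V_th| = 2.99 − 1.29 = 1.7 V.
Since V_SD = 5.37 V ≥ V_ov = 1.7 V, the device is in saturation.
I_D = ½ k_p V_ov² (1 + λ V_SD) = 0.5 × 5.56 × 1.7² × (1 + 0.12 × 5.37) = 13.2 mA.

Saturation; I_D = 13.2 mA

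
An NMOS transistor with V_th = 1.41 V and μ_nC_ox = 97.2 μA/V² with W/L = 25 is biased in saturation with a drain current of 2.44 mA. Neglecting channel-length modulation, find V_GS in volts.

V_GS = 2.83 V

k_n = μ_nC_ox · (W/L) = 2.43 mA/V².
In saturation I_D = ½ k_n (V_GS − V_th)², so V_GS − V_th = √(2 I_D / k_n) = √(2 × 2.44 / 2.43) = 1.42 V.
V_GS = 1.41 + 1.42 = 2.83 V.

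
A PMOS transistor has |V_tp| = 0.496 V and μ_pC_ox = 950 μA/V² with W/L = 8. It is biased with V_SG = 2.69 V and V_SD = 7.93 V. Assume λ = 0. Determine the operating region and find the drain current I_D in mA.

Saturation; I_D = 18.3 mA

k_p = μ_pC_ox · (W/L) = 7.6 mA/V².
V_ov = V_SG − |V_tp| = 2.69 − 0.496 = 2.19 V.
Since V_SD = 7.93 V ≥ V_ov = 2.19 V, the device is in saturation.
I_D = ½ k_p V_ov² = 0.5 × 7.6 × 2.19² = 18.3 mA.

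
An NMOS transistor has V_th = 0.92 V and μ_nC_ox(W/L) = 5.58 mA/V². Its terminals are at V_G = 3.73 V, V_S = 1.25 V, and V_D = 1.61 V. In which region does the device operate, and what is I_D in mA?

Triode; I_D = 2.77 mA

V_GS = V_G − V_S = 3.73 − 1.25 = 2.48 V; V_DS = V_D − V_S = 1.61 − 1.25 = 0.36 V.
V_ov = V_GS − V_th = 2.48 − 0.92 = 1.56 V.
Since V_DS = 0.36 V < V_ov = 1.56 V, the device is in the triode region.
I_D = k_n [V_ov · V_DS − ½ V_DS²] = 5.58 × [1.56 × 0.36 − 0.5 × 0.36²] = 2.77 mA.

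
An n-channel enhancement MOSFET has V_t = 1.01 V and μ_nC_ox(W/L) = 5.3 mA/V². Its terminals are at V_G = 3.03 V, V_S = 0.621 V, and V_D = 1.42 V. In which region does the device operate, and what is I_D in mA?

Triode; I_D = 4.23 mA

V_GS = V_G − V_S = 3.03 − 0.621 = 2.41 V; V_DS = V_D − V_S = 1.42 − 0.621 = 0.799 V.
V_ov = V_GS − V_t = 2.41 − 1.01 = 1.4 V.
Since V_DS = 0.799 V < V_ov = 1.4 V, the device is in the triode region.
I_D = k_n [V_ov · V_DS − ½ V_DS²] = 5.3 × [1.4 × 0.799 − 0.5 × 0.799²] = 4.23 mA.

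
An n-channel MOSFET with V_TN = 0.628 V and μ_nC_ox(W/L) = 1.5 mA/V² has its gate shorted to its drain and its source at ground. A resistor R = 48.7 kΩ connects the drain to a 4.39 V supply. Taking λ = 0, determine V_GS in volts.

V_GS = 0.936 V

With gate tied to drain, V_GS = V_DS ≥ V_GS − V_TN, so the device is in saturation.
KCL at the drain: ½ k_n (V_GS − V_TN)² = (V_DD − V_GS)/R.
Let x = V_GS − 0.628. Then 36.5 x² + x − 3.762 = 0, giving x = 0.308 V (positive root), so V_GS = 0.936 V.
I_D = (V_DD − V_GS)/R = (4.39 − 0.936) / 48.7 = 0.0709 mA.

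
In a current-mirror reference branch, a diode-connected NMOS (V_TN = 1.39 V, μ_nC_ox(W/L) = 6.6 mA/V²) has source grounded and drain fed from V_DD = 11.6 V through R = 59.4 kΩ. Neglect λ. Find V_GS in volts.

V_GS = 1.62 V

With gate tied to drain, V_GS = V_DS ≥ V_GS − V_TN, so the device is in saturation.
KCL at the drain: ½ k_n (V_GS − V_TN)² = (V_DD − V_GS)/R.
Let x = V_GS − 1.39. Then 196 x² + x − 10.21 = 0, giving x = 0.226 V (positive root), so V_GS = 1.62 V.
I_D = (V_DD − V_GS)/R = (11.6 − 1.62) / 59.4 = 0.168 mA.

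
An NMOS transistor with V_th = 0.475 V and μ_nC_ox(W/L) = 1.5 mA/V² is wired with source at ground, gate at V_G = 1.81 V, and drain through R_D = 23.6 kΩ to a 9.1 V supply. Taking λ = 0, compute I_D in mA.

I_D = 0.377 mA

V_GS = V_G = 1.81 V, so V_ov = 1.81 − 0.475 = 1.33 V.
Assume saturation: I_D = ½ k_n V_ov² = 0.5 × 1.5 × 1.33² = 1.34 mA, giving V_DS = V_DD − I_D R_D = 9.1 − 1.34 × 23.6 = -22.4 V.
But -22.4 V < V_ov = 1.33 V, so the device is actually in triode.
In triode I_D = k_n[V_ov V_DS − ½ V_DS²] and I_D = (V_DD − V_DS)/R_D. Equating: 17.7 V_DS² − 48.26 V_DS + 9.1 = 0, giving V_DS = 0.204 V (the root below V_ov).
I_D = (9.1 − 0.204) / 23.6 = 0.377 mA.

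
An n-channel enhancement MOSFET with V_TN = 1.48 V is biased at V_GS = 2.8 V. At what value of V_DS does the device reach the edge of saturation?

V_DS,sat = 1.32 V

The boundary between triode and saturation is V_DS = V_GS − V_TN = V_ov.
V_ov = 2.8 − 1.48 = 1.32 V.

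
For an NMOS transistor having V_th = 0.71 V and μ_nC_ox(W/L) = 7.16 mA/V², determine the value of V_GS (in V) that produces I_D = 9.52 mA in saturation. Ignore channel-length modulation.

In saturation I_D = ½ k_n (V_GS − V_th)², so V_GS − V_th = √(2 I_D / k_n) = √(2 × 9.52 / 7.16) = 1.63 V.
V_GS = 0.71 + 1.63 = 2.34 V.

V_GS = 2.34 V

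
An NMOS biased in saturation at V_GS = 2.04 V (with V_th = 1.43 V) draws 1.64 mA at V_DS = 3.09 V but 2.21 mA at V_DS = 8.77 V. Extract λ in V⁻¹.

λ = 0.0755 V⁻¹

With V_GS fixed, I_D ∝ (1 + λ V_DS) in saturation, so I_D2/I_D1 = (1 + λ V_DS2)/(1 + λ V_DS1).
2.21/1.64 = 1.348 = (1 + 8.77 λ)/(1 + 3.09 λ).
Solving: λ (I_D1 V_DS2 − I_D2 V_DS1) = I_D2 − I_D1, so λ = (2.21 − 1.64) / (1.64 × 8.77 − 2.21 × 3.09) = 0.57 / 7.55 = 0.0755 V⁻¹.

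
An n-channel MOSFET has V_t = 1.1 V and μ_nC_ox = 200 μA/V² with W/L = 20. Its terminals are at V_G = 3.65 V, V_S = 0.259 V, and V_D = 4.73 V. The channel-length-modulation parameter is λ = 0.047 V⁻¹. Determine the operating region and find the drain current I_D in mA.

Saturation; I_D = 12.7 mA

V_GS = V_G − V_S = 3.65 − 0.259 = 3.39 V; V_DS = V_D − V_S = 4.73 − 0.259 = 4.47 V.
k_n = μ_nC_ox · (W/L) = 4 mA/V².
V_ov = V_GS − V_t = 3.39 − 1.1 = 2.29 V.
Since V_DS = 4.47 V ≥ V_ov = 2.29 V, the device is in saturation.
I_D = ½ k_n V_ov² (1 + λ V_DS) = 0.5 × 4 × 2.29² × (1 + 0.047 × 4.47) = 12.7 mA.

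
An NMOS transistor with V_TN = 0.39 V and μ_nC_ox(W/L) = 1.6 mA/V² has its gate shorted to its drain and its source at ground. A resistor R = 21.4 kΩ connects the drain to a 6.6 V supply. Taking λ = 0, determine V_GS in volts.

V_GS = 0.964 V

With gate tied to drain, V_GS = V_DS ≥ V_GS − V_TN, so the device is in saturation.
KCL at the drain: ½ k_n (V_GS − V_TN)² = (V_DD − V_GS)/R.
Let x = V_GS − 0.39. Then 17.1 x² + x − 6.21 = 0, giving x = 0.574 V (positive root), so V_GS = 0.964 V.
I_D = (V_DD − V_GS)/R = (6.6 − 0.964) / 21.4 = 0.263 mA.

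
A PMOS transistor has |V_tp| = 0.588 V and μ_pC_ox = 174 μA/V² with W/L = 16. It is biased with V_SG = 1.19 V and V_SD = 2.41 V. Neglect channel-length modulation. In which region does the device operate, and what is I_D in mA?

k_p = μ_pC_ox · (W/L) = 2.784 mA/V².
V_ov = V_SG − |V_tp| = 1.19 − 0.588 = 0.602 V.
Since V_SD = 2.41 V ≥ V_ov = 0.602 V, the device is in saturation.
I_D = ½ k_p V_ov² = 0.5 × 2.784 × 0.602² = 0.504 mA.

Saturation; I_D = 0.504 mA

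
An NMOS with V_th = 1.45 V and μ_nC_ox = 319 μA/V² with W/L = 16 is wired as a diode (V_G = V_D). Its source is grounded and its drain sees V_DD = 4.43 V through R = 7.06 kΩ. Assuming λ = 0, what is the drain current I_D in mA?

I_D = 0.368 mA

With gate tied to drain, V_GS = V_DS ≥ V_GS − V_th, so the device is in saturation.
k_n = μ_nC_ox · (W/L) = 5.104 mA/V².
KCL at the drain: ½ k_n (V_GS − V_th)² = (V_DD − V_GS)/R.
Let x = V_GS − 1.45. Then 18 x² + x − 2.98 = 0, giving x = 0.38 V (positive root), so V_GS = 1.83 V.
I_D = (V_DD − V_GS)/R = (4.43 − 1.83) / 7.06 = 0.368 mA.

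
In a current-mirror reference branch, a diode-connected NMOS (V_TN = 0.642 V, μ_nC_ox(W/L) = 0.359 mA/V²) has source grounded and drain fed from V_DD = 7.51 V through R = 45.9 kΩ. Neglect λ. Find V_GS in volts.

V_GS = 1.50 V

With gate tied to drain, V_GS = V_DS ≥ V_GS − V_TN, so the device is in saturation.
KCL at the drain: ½ k_n (V_GS − V_TN)² = (V_DD − V_GS)/R.
Let x = V_GS − 0.642. Then 8.24 x² + x − 6.868 = 0, giving x = 0.854 V (positive root), so V_GS = 1.5 V.
I_D = (V_DD − V_GS)/R = (7.51 − 1.5) / 45.9 = 0.131 mA.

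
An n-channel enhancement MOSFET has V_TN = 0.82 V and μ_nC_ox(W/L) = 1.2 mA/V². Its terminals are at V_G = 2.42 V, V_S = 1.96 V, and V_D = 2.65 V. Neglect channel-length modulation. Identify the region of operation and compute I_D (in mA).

V_GS = V_G − V_S = 2.42 − 1.96 = 0.46 V; V_DS = V_D − V_S = 2.65 − 1.96 = 0.69 V.
V_GS = 0.46 V < V_TN = 0.82 V, so the transistor is in cutoff.

Cutoff; I_D = 0 mA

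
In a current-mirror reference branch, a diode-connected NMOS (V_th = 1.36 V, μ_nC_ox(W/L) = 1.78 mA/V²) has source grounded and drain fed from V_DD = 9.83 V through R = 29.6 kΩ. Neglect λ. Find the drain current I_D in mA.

I_D = 0.268 mA

With gate tied to drain, V_GS = V_DS ≥ V_GS − V_th, so the device is in saturation.
KCL at the drain: ½ k_n (V_GS − V_th)² = (V_DD − V_GS)/R.
Let x = V_GS − 1.36. Then 26.3 x² + x − 8.47 = 0, giving x = 0.548 V (positive root), so V_GS = 1.91 V.
I_D = (V_DD − V_GS)/R = (9.83 − 1.91) / 29.6 = 0.268 mA.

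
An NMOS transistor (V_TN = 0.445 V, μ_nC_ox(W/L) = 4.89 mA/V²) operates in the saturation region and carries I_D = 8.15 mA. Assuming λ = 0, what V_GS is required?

In saturation I_D = ½ k_n (V_GS − V_TN)², so V_GS − V_TN = √(2 I_D / k_n) = √(2 × 8.15 / 4.89) = 1.83 V.
V_GS = 0.445 + 1.83 = 2.27 V.

V_GS = 2.27 V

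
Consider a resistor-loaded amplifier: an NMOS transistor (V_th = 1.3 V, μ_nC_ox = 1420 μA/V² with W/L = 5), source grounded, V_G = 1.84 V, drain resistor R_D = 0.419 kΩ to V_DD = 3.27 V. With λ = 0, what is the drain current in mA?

I_D = 1.04 mA

V_GS = V_G = 1.84 V, so V_ov = 1.84 − 1.3 = 0.54 V.
k_n = μ_nC_ox · (W/L) = 7.1 mA/V².
Assume saturation: I_D = ½ k_n V_ov² = 0.5 × 7.1 × 0.54² = 1.04 mA, giving V_DS = V_DD − I_D R_D = 3.27 − 1.04 × 0.419 = 2.84 V.
V_DS = 2.84 V ≥ V_ov = 0.54 V, confirming saturation.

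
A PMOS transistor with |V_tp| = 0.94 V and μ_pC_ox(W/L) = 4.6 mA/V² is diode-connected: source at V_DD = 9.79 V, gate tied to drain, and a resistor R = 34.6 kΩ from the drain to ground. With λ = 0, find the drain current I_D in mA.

I_D = 0.246 mA

With gate tied to drain, V_SG = V_SD ≥ V_SG − |V_tp|, so the device is in saturation.
KCL at the drain: ½ k_p (V_SG − |V_tp|)² = (V_DD − V_SG)/R.
Let x = V_SG − 0.94. Then 79.6 x² + x − 8.85 = 0, giving x = 0.327 V (positive root), so V_SG = 1.27 V.
I_D = (V_DD − V_SG)/R = (9.79 − 1.27) / 34.6 = 0.246 mA.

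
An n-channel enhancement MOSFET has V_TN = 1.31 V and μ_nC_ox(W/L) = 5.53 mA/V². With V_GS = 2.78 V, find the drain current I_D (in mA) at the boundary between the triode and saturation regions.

I_D = 5.97 mA

At the boundary V_DS = V_ov = V_GS − V_TN = 2.78 − 1.31 = 1.47 V.
I_D = ½ k_n V_ov² = 0.5 × 5.53 × 1.47² = 5.97 mA.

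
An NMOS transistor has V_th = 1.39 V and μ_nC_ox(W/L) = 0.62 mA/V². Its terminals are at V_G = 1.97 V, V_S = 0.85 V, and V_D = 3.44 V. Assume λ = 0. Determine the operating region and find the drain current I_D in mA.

Cutoff; I_D = 0 mA

V_GS = V_G − V_S = 1.97 − 0.85 = 1.12 V; V_DS = V_D − V_S = 3.44 − 0.85 = 2.59 V.
V_GS = 1.12 V < V_th = 1.39 V, so the transistor is in cutoff.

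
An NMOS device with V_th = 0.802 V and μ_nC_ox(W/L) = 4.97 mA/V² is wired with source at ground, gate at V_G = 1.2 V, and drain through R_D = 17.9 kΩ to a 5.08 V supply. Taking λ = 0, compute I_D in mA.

V_GS = V_G = 1.2 V, so V_ov = 1.2 − 0.802 = 0.398 V.
Assume saturation: I_D = ½ k_n V_ov² = 0.5 × 4.97 × 0.398² = 0.394 mA, giving V_DS = V_DD − I_D R_D = 5.08 − 0.394 × 17.9 = -1.97 V.
But -1.97 V < V_ov = 0.398 V, so the device is actually in triode.
In triode I_D = k_n[V_ov V_DS − ½ V_DS²] and I_D = (V_DD − V_DS)/R_D. Equating: 44.5 V_DS² − 36.41 V_DS + 5.08 = 0, giving V_DS = 0.178 V (the root below V_ov).
I_D = (5.08 − 0.178) / 17.9 = 0.274 mA.

I_D = 0.274 mA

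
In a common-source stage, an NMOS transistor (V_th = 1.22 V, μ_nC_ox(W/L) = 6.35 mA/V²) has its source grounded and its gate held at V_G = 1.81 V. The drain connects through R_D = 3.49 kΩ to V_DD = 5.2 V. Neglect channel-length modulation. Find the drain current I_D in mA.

V_GS = V_G = 1.81 V, so V_ov = 1.81 − 1.22 = 0.59 V.
Assume saturation: I_D = ½ k_n V_ov² = 0.5 × 6.35 × 0.59² = 1.11 mA, giving V_DS = V_DD − I_D R_D = 5.2 − 1.11 × 3.49 = 1.34 V.
V_DS = 1.34 V ≥ V_ov = 0.59 V, confirming saturation.

I_D = 1.11 mA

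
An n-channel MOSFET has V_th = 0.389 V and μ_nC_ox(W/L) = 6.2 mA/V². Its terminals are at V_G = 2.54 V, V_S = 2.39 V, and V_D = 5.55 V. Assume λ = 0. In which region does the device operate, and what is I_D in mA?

Cutoff; I_D = 0 mA

V_GS = V_G − V_S = 2.54 − 2.39 = 0.15 V; V_DS = V_D − V_S = 5.55 − 2.39 = 3.16 V.
V_GS = 0.15 V < V_th = 0.389 V, so the transistor is in cutoff.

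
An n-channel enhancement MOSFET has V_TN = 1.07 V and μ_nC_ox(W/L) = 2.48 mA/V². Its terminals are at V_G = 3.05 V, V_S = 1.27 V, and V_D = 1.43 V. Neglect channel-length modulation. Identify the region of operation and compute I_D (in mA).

V_GS = V_G − V_S = 3.05 − 1.27 = 1.78 V; V_DS = V_D − V_S = 1.43 − 1.27 = 0.16 V.
V_ov = V_GS − V_TN = 1.78 − 1.07 = 0.71 V.
Since V_DS = 0.16 V < V_ov = 0.71 V, the device is in the triode region.
I_D = k_n [V_ov · V_DS − ½ V_DS²] = 2.48 × [0.71 × 0.16 − 0.5 × 0.16²] = 0.25 mA.

Triode; I_D = 0.250 mA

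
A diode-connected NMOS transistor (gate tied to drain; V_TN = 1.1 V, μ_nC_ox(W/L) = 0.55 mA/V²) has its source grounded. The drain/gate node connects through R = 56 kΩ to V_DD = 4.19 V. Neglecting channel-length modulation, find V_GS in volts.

V_GS = 1.52 V

With gate tied to drain, V_GS = V_DS ≥ V_GS − V_TN, so the device is in saturation.
KCL at the drain: ½ k_n (V_GS − V_TN)² = (V_DD − V_GS)/R.
Let x = V_GS − 1.1. Then 15.4 x² + x − 3.09 = 0, giving x = 0.417 V (positive root), so V_GS = 1.52 V.
I_D = (V_DD − V_GS)/R = (4.19 − 1.52) / 56 = 0.0477 mA.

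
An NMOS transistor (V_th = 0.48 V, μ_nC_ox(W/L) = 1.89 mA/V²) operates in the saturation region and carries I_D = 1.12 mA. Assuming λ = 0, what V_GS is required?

V_GS = 1.57 V

In saturation I_D = ½ k_n (V_GS − V_th)², so V_GS − V_th = √(2 I_D / k_n) = √(2 × 1.12 / 1.89) = 1.09 V.
V_GS = 0.48 + 1.09 = 1.57 V.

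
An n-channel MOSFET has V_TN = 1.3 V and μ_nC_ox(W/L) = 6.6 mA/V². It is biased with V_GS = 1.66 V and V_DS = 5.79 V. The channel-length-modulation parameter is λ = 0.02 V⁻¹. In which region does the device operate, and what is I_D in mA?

Saturation; I_D = 0.477 mA

V_ov = V_GS − V_TN = 1.66 − 1.3 = 0.36 V.
Since V_DS = 5.79 V ≥ V_ov = 0.36 V, the device is in saturation.
I_D = ½ k_n V_ov² (1 + λ V_DS) = 0.5 × 6.6 × 0.36² × (1 + 0.02 × 5.79) = 0.477 mA.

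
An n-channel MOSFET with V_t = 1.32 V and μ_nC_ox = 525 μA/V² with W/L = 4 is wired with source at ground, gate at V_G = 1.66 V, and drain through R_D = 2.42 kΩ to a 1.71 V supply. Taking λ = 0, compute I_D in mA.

I_D = 0.121 mA

V_GS = V_G = 1.66 V, so V_ov = 1.66 − 1.32 = 0.34 V.
k_n = μ_nC_ox · (W/L) = 2.1 mA/V².
Assume saturation: I_D = ½ k_n V_ov² = 0.5 × 2.1 × 0.34² = 0.121 mA, giving V_DS = V_DD − I_D R_D = 1.71 − 0.121 × 2.42 = 1.42 V.
V_DS = 1.42 V ≥ V_ov = 0.34 V, confirming saturation.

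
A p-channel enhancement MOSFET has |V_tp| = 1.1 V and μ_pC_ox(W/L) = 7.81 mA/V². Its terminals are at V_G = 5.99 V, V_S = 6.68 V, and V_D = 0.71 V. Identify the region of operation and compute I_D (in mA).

Cutoff; I_D = 0 mA

V_SG = V_S − V_G = 6.68 − 5.99 = 0.69 V; V_SD = V_S − V_D = 6.68 − 0.71 = 5.97 V.
V_SG = 0.69 V < |V_tp| = 1.1 V, so the transistor is in cutoff.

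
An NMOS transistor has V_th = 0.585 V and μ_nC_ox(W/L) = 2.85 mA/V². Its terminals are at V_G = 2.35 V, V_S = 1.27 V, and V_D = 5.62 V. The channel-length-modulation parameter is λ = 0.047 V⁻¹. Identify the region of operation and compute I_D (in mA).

V_GS = V_G − V_S = 2.35 − 1.27 = 1.08 V; V_DS = V_D − V_S = 5.62 − 1.27 = 4.35 V.
V_ov = V_GS − V_th = 1.08 − 0.585 = 0.495 V.
Since V_DS = 4.35 V ≥ V_ov = 0.495 V, the device is in saturation.
I_D = ½ k_n V_ov² (1 + λ V_DS) = 0.5 × 2.85 × 0.495² × (1 + 0.047 × 4.35) = 0.421 mA.

Saturation; I_D = 0.421 mA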